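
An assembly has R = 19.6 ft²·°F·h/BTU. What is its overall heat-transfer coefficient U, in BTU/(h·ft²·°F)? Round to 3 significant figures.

0.0510 BTU/(h·ft²·°F)

U = 1/R = 1/19.6 = 0.05102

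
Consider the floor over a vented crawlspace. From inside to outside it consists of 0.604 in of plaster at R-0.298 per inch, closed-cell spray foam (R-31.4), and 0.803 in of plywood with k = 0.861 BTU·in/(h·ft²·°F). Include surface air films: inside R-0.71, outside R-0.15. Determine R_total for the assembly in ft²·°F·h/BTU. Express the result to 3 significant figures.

0.604 × 0.298 = 0.18
0.803/0.861 = 0.9326
R_total = 0.71 + 0.18 + 31.4 + 0.9326 + 0.15 = 33.37 ft²·°F·h/BTU

33.4 ft²·°F·h/BTU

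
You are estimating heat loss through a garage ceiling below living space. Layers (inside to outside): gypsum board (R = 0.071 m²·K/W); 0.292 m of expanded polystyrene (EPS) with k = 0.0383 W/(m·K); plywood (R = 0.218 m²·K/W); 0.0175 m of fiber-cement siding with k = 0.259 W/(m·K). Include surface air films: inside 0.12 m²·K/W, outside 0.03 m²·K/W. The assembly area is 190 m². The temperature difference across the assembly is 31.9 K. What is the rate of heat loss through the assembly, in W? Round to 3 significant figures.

0.292/0.0383 = 7.624
0.0175/0.259 = 0.06757
R_total = 0.12 + 0.071 + 7.624 + 0.218 + 0.06757 + 0.03 = 8.131 m²·K/W
Q = A·ΔT/R = 190 × 31.9 / 8.131 = 745.5 W

745 W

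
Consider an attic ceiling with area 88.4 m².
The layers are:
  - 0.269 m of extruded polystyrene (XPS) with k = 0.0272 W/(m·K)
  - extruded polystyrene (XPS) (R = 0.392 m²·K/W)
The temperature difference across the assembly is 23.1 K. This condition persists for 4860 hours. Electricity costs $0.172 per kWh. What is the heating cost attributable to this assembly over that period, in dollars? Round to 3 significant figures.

0.269/0.0272 = 9.89
R_total = 9.89 + 0.392 = 10.28 m²·K/W
Q = 88.4 × 23.1 / 10.28 = 198.6 W
E = 198.6 W × 4860 h / 1000 = 965.2 kWh
Cost = 965.2 × 0.172 = $166

166 dollars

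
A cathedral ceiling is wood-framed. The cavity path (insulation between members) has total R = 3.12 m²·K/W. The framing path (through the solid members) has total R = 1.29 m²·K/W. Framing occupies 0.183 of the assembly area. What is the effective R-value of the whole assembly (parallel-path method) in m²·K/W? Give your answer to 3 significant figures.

2.48 m²·K/W

U_eff = 0.817/3.12 + 0.183/1.29 = 0.2619 + 0.1419 = 0.4037
R_eff = 1/U_eff = 2.477 m²·K/W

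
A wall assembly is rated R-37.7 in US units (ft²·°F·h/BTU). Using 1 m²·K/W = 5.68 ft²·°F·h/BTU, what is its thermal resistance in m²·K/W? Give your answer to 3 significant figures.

R_SI = 37.7/5.68 = 6.637

6.64 m²·K/W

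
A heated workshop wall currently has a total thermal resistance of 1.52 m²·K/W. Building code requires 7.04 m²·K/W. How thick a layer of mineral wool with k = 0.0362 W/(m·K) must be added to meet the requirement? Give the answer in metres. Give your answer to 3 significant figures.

ΔR = 7.04 − 1.52 = 5.52 m²·K/W
L = ΔR × k = 5.52 × 0.0362 = 0.1998 m

0.200 m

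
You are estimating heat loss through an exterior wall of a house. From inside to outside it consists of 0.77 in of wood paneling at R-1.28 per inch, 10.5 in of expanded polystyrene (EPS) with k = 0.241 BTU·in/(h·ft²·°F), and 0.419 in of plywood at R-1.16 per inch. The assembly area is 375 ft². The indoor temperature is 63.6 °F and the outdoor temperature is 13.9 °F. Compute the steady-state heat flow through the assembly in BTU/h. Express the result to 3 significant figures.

0.77 × 1.28 = 0.9856
10.5/0.241 = 43.57
0.419 × 1.16 = 0.486
R_total = 0.9856 + 43.57 + 0.486 = 45.04 ft²·°F·h/BTU
Q = A·ΔT/R = 375 × (63.6 − 13.9) / 45.04 = 413.8 BTU/h

414 BTU/h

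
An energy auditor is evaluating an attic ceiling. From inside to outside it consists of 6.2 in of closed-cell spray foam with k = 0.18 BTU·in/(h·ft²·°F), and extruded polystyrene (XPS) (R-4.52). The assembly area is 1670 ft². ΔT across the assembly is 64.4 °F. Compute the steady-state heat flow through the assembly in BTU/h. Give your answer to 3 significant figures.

2760 BTU/h

6.2/0.18 = 34.44
R_total = 34.44 + 4.52 = 38.96 ft²·°F·h/BTU
Q = A·ΔT/R = 1670 × 64.4 / 38.96 = 2760 BTU/h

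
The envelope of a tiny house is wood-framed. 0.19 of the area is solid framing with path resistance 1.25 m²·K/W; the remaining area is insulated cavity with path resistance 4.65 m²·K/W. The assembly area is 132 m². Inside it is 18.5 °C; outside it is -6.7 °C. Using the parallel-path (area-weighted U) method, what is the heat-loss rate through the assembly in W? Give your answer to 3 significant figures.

U_eff = 0.81/4.65 + 0.19/1.25 = 0.1742 + 0.152 = 0.3262
R_eff = 1/U_eff = 3.066 m²·K/W
Q = 132 × (18.5 − (-6.7)) / 3.066 = 1085 W

1090 W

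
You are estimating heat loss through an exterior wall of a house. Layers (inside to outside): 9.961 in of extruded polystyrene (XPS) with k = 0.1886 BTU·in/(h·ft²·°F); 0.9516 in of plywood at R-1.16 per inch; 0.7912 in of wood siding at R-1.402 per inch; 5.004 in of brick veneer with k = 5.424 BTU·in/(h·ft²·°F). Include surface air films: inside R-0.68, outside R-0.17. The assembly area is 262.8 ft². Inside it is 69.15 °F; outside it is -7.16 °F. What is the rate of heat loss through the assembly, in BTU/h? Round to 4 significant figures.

9.961/0.1886 = 52.815
0.9516 × 1.16 = 1.1039
0.7912 × 1.402 = 1.1093
5.004/5.424 = 0.92257
R_total = 0.68 + 52.815 + 1.1039 + 1.1093 + 0.92257 + 0.17 = 56.801 ft²·°F·h/BTU
Q = A·ΔT/R = 262.8 × (69.15 − (-7.16)) / 56.801 = 353.06 BTU/h

353.1 BTU/h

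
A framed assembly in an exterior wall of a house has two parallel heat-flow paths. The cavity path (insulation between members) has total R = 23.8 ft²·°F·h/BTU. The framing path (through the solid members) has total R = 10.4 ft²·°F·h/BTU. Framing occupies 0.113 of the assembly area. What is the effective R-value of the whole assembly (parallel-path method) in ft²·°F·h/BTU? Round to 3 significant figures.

20.8 ft²·°F·h/BTU

U_eff = 0.887/23.8 + 0.113/10.4 = 0.03727 + 0.01087 = 0.04813
R_eff = 1/U_eff = 20.78 ft²·°F·h/BTU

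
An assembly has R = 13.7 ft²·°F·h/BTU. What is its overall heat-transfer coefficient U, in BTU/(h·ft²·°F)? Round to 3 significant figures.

U = 1/R = 1/13.7 = 0.07299

0.0730 BTU/(h·ft²·°F)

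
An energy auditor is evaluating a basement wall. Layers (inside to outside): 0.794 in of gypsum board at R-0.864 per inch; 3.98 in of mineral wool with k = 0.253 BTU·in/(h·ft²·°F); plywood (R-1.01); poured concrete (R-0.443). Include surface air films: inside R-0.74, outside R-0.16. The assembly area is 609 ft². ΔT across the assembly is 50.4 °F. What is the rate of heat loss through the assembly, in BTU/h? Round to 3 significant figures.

1640 BTU/h

0.794 × 0.864 = 0.686
3.98/0.253 = 15.73
R_total = 0.74 + 0.686 + 15.73 + 1.01 + 0.443 + 0.16 = 18.77 ft²·°F·h/BTU
Q = A·ΔT/R = 609 × 50.4 / 18.77 = 1635 BTU/h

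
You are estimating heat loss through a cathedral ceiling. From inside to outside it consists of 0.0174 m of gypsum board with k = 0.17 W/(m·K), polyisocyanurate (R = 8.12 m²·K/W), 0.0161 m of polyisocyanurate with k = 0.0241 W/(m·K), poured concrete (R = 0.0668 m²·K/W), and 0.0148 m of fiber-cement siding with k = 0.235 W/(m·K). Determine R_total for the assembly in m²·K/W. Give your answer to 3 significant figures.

9.02 m²·K/W

0.0174/0.17 = 0.1024
0.0161/0.0241 = 0.668
0.0148/0.235 = 0.06298
R_total = 0.1024 + 8.12 + 0.668 + 0.0668 + 0.06298 = 9.02 m²·K/W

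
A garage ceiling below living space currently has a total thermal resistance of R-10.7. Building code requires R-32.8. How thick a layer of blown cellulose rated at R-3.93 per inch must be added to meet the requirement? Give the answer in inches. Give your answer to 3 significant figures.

ΔR = 32.8 − 10.7 = 22.1 ft²·°F·h/BTU
L = ΔR / (R/in) = 22.1/3.93 = 5.623 in

5.62 in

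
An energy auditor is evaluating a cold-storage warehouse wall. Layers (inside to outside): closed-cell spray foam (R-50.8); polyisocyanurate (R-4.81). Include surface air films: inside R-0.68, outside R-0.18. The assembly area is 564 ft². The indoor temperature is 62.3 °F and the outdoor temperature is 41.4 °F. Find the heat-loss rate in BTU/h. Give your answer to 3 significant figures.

209 BTU/h

R_total = 0.68 + 50.8 + 4.81 + 0.18 = 56.47 ft²·°F·h/BTU
Q = A·ΔT/R = 564 × (62.3 − 41.4) / 56.47 = 208.7 BTU/h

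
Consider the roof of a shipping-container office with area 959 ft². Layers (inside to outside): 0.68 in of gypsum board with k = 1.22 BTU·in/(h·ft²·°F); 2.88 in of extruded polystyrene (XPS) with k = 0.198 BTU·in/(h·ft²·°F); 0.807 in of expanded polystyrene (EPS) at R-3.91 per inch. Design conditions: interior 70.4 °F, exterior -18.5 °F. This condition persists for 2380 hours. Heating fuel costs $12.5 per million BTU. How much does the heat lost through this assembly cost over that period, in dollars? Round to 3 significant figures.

139 dollars

0.68/1.22 = 0.5574
2.88/0.198 = 14.55
0.807 × 3.91 = 3.155
R_total = 0.5574 + 14.55 + 3.155 = 18.26 ft²·°F·h/BTU
Q = 959 × (70.4 − (-18.5)) / 18.26 = 4669 BTU/h
E = 4669 × 2380 = 11110000 BTU
Cost = 11110000/10⁶ × 12.5 = $138.9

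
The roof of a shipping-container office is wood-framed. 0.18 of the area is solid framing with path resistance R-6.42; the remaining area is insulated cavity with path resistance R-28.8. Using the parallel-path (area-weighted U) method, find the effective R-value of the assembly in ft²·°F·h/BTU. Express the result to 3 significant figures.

U_eff = 0.82/28.8 + 0.18/6.42 = 0.02847 + 0.02804 = 0.05651
R_eff = 1/U_eff = 17.7 ft²·°F·h/BTU

17.7 ft²·°F·h/BTU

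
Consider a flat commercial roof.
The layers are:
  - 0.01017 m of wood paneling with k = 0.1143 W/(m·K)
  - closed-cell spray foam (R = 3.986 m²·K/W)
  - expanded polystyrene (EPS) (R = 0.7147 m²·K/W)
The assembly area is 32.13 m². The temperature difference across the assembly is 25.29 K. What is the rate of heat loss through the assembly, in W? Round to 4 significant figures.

0.01017/0.1143 = 0.088976
R_total = 0.088976 + 3.986 + 0.7147 = 4.7897 m²·K/W
Q = A·ΔT/R = 32.13 × 25.29 / 4.7897 = 169.65 W

169.6 W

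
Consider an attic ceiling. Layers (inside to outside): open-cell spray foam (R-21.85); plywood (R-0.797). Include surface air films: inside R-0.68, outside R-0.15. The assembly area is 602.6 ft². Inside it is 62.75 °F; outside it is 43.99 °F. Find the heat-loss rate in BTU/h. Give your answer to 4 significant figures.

481.5 BTU/h

R_total = 0.68 + 21.85 + 0.797 + 0.15 = 23.477 ft²·°F·h/BTU
Q = A·ΔT/R = 602.6 × (62.75 − 43.99) / 23.477 = 481.53 BTU/h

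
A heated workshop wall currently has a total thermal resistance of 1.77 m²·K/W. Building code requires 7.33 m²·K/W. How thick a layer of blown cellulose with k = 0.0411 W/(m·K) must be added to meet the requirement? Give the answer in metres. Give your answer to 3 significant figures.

0.229 m

ΔR = 7.33 − 1.77 = 5.56 m²·K/W
L = ΔR × k = 5.56 × 0.0411 = 0.2285 m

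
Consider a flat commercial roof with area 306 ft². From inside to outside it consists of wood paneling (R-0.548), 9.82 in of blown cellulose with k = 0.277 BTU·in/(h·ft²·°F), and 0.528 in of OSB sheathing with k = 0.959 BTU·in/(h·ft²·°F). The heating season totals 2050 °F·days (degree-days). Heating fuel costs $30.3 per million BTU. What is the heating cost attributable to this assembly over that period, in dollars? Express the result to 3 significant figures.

12.5 dollars

9.82/0.277 = 35.45
0.528/0.959 = 0.5506
R_total = 0.548 + 35.45 + 0.5506 = 36.55 ft²·°F·h/BTU
E = A × HDD × 24 / R = 306 × 2050 × 24 / 36.55 = 411900 BTU
Cost = 411900/10⁶ × 30.3 = $12.48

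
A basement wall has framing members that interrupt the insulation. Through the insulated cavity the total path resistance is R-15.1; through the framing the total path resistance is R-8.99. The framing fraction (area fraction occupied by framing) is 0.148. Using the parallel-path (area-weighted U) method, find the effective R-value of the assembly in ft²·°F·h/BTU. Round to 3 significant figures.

U_eff = 0.852/15.1 + 0.148/8.99 = 0.05642 + 0.01646 = 0.07289
R_eff = 1/U_eff = 13.72 ft²·°F·h/BTU

13.7 ft²·°F·h/BTU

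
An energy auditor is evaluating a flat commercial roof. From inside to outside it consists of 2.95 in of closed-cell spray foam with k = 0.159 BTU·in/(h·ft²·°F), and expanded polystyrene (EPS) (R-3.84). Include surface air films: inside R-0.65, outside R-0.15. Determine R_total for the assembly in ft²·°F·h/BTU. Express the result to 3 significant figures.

23.2 ft²·°F·h/BTU

2.95/0.159 = 18.55
R_total = 0.65 + 18.55 + 3.84 + 0.15 = 23.19 ft²·°F·h/BTU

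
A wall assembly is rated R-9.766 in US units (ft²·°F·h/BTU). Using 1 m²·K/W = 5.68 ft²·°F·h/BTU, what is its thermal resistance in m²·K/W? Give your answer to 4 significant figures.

R_SI = 9.766/5.68 = 1.7194

1.719 m²·K/W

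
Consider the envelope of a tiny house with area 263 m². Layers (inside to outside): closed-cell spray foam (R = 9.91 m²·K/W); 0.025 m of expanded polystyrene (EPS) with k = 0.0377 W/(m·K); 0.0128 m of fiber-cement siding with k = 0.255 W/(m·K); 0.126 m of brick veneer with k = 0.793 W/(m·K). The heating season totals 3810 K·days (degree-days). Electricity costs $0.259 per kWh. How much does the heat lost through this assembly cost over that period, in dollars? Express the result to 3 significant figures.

0.025/0.0377 = 0.6631
0.0128/0.255 = 0.0502
0.126/0.793 = 0.1589
R_total = 9.91 + 0.6631 + 0.0502 + 0.1589 = 10.78 m²·K/W
E = A × HDD × 24 / R / 1000 = 263 × 3810 × 24 / 10.78 / 1000 = 2230 kWh
Cost = 2230 × 0.259 = $577.7

578 dollars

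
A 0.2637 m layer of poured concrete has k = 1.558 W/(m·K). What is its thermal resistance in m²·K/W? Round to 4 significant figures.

R = L/k = 0.2637/1.558 = 0.16926 m²·K/W

0.1693 m²·K/W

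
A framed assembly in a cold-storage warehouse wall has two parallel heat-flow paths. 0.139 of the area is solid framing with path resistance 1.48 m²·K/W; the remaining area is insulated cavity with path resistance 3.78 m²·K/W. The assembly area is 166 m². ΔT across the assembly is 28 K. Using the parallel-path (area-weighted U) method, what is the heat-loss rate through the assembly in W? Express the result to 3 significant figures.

1500 W

U_eff = 0.861/3.78 + 0.139/1.48 = 0.2278 + 0.09392 = 0.3217
R_eff = 1/U_eff = 3.109 m²·K/W
Q = 166 × 28 / 3.109 = 1495 W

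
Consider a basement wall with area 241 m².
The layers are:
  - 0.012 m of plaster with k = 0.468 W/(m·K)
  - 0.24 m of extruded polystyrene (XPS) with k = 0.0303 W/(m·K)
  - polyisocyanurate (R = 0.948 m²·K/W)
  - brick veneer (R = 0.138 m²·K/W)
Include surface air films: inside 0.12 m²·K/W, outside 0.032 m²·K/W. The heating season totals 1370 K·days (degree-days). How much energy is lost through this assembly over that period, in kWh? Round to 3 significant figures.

863 kWh

0.012/0.468 = 0.02564
0.24/0.0303 = 7.921
R_total = 0.12 + 0.02564 + 7.921 + 0.948 + 0.138 + 0.032 = 9.184 m²·K/W
E = A × HDD × 24 / R / 1000 = 241 × 1370 × 24 / 9.184 / 1000 = 862.8 kWh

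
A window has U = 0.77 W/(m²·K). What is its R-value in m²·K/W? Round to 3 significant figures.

1.30 m²·K/W

R = 1/U = 1/0.77 = 1.299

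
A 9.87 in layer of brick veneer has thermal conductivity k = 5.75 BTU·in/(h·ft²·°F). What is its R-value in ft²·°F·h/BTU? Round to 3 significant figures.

1.72 ft²·°F·h/BTU

R = L/k = 9.87/5.75 = 1.717 ft²·°F·h/BTU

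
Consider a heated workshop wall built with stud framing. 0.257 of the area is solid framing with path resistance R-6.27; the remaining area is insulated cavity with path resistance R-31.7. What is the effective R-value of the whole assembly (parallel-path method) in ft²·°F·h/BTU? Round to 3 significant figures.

U_eff = 0.743/31.7 + 0.257/6.27 = 0.02344 + 0.04099 = 0.06443
R_eff = 1/U_eff = 15.52 ft²·°F·h/BTU

15.5 ft²·°F·h/BTU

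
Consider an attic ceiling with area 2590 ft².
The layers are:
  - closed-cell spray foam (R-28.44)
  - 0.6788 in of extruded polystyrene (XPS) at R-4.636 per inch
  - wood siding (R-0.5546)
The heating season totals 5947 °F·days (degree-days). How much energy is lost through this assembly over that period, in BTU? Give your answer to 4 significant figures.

0.6788 × 4.636 = 3.1469
R_total = 28.44 + 3.1469 + 0.5546 = 32.142 ft²·°F·h/BTU
E = A × HDD × 24 / R = 2590 × 5947 × 24 / 32.142 = 11501000 BTU

11500000 BTU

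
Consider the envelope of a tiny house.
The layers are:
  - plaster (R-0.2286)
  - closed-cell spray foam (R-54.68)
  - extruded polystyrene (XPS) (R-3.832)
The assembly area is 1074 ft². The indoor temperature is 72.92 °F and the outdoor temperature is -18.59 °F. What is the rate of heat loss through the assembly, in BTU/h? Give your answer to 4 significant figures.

R_total = 0.2286 + 54.68 + 3.832 = 58.741 ft²·°F·h/BTU
Q = A·ΔT/R = 1074 × (72.92 − (-18.59)) / 58.741 = 1673.1 BTU/h

1673 BTU/h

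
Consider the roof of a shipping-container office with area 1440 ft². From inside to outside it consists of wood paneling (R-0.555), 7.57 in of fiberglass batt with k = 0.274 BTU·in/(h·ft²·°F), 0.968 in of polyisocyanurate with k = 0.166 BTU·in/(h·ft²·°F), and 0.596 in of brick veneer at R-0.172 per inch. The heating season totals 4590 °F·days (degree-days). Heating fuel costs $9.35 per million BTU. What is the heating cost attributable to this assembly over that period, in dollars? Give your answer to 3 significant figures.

7.57/0.274 = 27.63
0.968/0.166 = 5.831
0.596 × 0.172 = 0.1025
R_total = 0.555 + 27.63 + 5.831 + 0.1025 = 34.12 ft²·°F·h/BTU
E = A × HDD × 24 / R = 1440 × 4590 × 24 / 34.12 = 4650000 BTU
Cost = 4650000/10⁶ × 9.35 = $43.47

43.5 dollars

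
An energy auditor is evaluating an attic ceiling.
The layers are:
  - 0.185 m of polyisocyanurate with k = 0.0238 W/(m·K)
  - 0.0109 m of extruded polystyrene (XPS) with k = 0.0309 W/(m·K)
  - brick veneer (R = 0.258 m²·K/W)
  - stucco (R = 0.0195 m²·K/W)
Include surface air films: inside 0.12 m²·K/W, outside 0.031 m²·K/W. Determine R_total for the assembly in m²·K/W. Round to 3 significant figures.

0.185/0.0238 = 7.773
0.0109/0.0309 = 0.3528
R_total = 0.12 + 7.773 + 0.3528 + 0.258 + 0.0195 + 0.031 = 8.554 m²·K/W

8.55 m²·K/W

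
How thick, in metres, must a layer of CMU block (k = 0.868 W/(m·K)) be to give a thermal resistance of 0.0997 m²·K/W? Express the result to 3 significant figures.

0.0865 m

L = R·k = 0.0997 × 0.868 = 0.08654 m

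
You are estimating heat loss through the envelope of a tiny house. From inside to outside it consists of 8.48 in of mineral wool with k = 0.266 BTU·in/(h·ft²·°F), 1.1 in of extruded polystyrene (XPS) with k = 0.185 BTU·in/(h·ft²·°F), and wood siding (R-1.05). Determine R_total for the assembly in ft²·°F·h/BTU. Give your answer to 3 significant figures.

38.9 ft²·°F·h/BTU

8.48/0.266 = 31.88
1.1/0.185 = 5.946
R_total = 31.88 + 5.946 + 1.05 = 38.88 ft²·°F·h/BTU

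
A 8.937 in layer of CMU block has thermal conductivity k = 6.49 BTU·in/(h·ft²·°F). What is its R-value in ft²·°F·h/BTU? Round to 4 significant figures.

1.377 ft²·°F·h/BTU

R = L/k = 8.937/6.49 = 1.377 ft²·°F·h/BTU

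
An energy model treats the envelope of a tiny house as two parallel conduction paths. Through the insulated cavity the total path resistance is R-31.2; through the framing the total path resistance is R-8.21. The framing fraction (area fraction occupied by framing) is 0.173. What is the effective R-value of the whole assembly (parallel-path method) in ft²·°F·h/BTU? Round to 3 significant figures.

21.0 ft²·°F·h/BTU

U_eff = 0.827/31.2 + 0.173/8.21 = 0.02651 + 0.02107 = 0.04758
R_eff = 1/U_eff = 21.02 ft²·°F·h/BTU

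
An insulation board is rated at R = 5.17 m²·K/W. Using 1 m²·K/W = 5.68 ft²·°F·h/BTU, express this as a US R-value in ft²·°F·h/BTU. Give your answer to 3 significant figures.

R_US = 5.17 × 5.68 = 29.37

29.4 ft²·°F·h/BTU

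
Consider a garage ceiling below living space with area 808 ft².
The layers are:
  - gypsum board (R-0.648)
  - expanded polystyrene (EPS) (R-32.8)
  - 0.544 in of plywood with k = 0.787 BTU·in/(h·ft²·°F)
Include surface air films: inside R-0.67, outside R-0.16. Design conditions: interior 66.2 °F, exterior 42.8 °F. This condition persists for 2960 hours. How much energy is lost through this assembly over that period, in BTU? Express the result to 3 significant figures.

0.544/0.787 = 0.6912
R_total = 0.67 + 0.648 + 32.8 + 0.6912 + 0.16 = 34.97 ft²·°F·h/BTU
Q = 808 × (66.2 − 42.8) / 34.97 = 540.7 BTU/h
E = 540.7 × 2960 = 1600000 BTU

1600000 BTU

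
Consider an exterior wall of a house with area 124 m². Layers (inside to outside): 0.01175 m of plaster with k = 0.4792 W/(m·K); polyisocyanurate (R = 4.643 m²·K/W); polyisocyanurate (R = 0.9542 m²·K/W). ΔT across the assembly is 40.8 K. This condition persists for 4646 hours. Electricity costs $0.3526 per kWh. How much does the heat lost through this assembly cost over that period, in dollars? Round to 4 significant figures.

0.01175/0.4792 = 0.02452
R_total = 0.02452 + 4.643 + 0.9542 = 5.6217 m²·K/W
Q = 124 × 40.8 / 5.6217 = 899.94 W
E = 899.94 W × 4646 h / 1000 = 4181.1 kWh
Cost = 4181.1 × 0.3526 = $1474.3

1474 dollars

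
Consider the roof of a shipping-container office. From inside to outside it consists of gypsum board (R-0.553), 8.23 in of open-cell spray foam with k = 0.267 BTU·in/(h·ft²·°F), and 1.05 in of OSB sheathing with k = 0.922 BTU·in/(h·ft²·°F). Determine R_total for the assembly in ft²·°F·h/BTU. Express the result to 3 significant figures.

8.23/0.267 = 30.82
1.05/0.922 = 1.139
R_total = 0.553 + 30.82 + 1.139 = 32.52 ft²·°F·h/BTU

32.5 ft²·°F·h/BTU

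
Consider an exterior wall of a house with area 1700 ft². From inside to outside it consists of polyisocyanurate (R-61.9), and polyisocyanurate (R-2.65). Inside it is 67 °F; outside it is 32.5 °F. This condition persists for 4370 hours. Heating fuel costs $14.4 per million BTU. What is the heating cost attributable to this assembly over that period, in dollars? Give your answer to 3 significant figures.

R_total = 61.9 + 2.65 = 64.55 ft²·°F·h/BTU
Q = 1700 × (67 − 32.5) / 64.55 = 908.6 BTU/h
E = 908.6 × 4370 = 3971000 BTU
Cost = 3971000/10⁶ × 14.4 = $57.18

57.2 dollars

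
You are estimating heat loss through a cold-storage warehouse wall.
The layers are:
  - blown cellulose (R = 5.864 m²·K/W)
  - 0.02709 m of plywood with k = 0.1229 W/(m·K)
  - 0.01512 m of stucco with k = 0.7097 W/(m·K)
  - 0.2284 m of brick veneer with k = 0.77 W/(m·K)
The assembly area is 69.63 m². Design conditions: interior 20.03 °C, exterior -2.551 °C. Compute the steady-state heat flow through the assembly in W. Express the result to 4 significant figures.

0.02709/0.1229 = 0.22042
0.01512/0.7097 = 0.021305
0.2284/0.77 = 0.29662
R_total = 5.864 + 0.22042 + 0.021305 + 0.29662 = 6.4024 m²·K/W
Q = A·ΔT/R = 69.63 × (20.03 − (-2.551)) / 6.4024 = 245.58 W

245.6 W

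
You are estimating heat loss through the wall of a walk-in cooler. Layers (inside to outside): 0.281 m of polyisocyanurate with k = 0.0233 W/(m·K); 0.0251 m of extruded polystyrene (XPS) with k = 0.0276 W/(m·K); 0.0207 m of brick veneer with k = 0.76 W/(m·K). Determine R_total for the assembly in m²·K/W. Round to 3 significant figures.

13.0 m²·K/W

0.281/0.0233 = 12.06
0.0251/0.0276 = 0.9094
0.0207/0.76 = 0.02724
R_total = 12.06 + 0.9094 + 0.02724 = 13 m²·K/W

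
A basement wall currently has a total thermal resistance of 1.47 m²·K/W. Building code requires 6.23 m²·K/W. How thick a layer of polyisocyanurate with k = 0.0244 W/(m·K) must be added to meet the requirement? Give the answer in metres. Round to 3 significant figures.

0.116 m

ΔR = 6.23 − 1.47 = 4.76 m²·K/W
L = ΔR × k = 4.76 × 0.0244 = 0.1161 m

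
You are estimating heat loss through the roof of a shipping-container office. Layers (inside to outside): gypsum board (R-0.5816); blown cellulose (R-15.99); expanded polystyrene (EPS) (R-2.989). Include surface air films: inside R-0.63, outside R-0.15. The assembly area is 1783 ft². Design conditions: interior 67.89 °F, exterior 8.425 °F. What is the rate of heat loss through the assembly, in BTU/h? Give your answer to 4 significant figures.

R_total = 0.63 + 0.5816 + 15.99 + 2.989 + 0.15 = 20.341 ft²·°F·h/BTU
Q = A·ΔT/R = 1783 × (67.89 − 8.425) / 20.341 = 5212.5 BTU/h

5213 BTU/h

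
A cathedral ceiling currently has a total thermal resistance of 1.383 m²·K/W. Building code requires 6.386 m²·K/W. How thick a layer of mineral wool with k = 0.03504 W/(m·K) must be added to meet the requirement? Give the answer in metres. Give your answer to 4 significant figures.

ΔR = 6.386 − 1.383 = 5.003 m²·K/W
L = ΔR × k = 5.003 × 0.03504 = 0.17531 m

0.1753 m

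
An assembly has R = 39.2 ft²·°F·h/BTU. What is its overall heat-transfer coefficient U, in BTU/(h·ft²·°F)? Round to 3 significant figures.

0.0255 BTU/(h·ft²·°F)

U = 1/R = 1/39.2 = 0.02551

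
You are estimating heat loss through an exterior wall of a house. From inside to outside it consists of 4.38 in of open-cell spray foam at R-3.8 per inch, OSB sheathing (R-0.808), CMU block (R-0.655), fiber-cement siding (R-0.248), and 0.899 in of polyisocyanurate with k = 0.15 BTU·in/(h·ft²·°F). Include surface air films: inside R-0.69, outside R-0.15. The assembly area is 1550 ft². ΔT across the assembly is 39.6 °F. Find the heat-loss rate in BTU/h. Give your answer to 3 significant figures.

2440 BTU/h

4.38 × 3.8 = 16.64
0.899/0.15 = 5.993
R_total = 0.69 + 16.64 + 0.808 + 0.655 + 0.248 + 5.993 + 0.15 = 25.19 ft²·°F·h/BTU
Q = A·ΔT/R = 1550 × 39.6 / 25.19 = 2437 BTU/h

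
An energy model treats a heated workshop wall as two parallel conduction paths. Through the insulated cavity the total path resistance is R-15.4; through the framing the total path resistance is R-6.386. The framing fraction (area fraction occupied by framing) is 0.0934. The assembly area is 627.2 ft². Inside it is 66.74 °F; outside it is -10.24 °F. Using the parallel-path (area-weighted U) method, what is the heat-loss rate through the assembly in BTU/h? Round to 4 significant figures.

3549 BTU/h

U_eff = 0.9066/15.4 + 0.0934/6.386 = 0.05887 + 0.014626 = 0.073496
R_eff = 1/U_eff = 13.606 ft²·°F·h/BTU
Q = 627.2 × (66.74 − (-10.24)) / 13.606 = 3548.5 BTU/h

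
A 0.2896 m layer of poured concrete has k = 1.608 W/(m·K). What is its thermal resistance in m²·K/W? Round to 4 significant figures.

R = L/k = 0.2896/1.608 = 0.1801 m²·K/W

0.1801 m²·K/W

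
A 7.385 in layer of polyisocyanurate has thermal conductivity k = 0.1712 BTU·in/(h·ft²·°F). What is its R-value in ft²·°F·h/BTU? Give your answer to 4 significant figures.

R = L/k = 7.385/0.1712 = 43.137 ft²·°F·h/BTU

43.14 ft²·°F·h/BTU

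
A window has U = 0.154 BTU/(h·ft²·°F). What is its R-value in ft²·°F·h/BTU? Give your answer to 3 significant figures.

R = 1/U = 1/0.154 = 6.494

6.49 ft²·°F·h/BTU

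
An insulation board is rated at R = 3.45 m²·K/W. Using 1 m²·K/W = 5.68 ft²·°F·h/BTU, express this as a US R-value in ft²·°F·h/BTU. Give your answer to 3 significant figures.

19.6 ft²·°F·h/BTU

R_US = 3.45 × 5.68 = 19.6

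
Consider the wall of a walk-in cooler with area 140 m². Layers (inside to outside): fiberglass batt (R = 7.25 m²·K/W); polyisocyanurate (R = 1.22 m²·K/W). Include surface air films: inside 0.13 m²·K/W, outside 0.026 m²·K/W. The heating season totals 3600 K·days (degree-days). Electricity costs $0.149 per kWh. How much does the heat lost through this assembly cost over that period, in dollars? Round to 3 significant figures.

R_total = 0.13 + 7.25 + 1.22 + 0.026 = 8.626 m²·K/W
E = A × HDD × 24 / R / 1000 = 140 × 3600 × 24 / 8.626 / 1000 = 1402 kWh
Cost = 1402 × 0.149 = $208.9

209 dollars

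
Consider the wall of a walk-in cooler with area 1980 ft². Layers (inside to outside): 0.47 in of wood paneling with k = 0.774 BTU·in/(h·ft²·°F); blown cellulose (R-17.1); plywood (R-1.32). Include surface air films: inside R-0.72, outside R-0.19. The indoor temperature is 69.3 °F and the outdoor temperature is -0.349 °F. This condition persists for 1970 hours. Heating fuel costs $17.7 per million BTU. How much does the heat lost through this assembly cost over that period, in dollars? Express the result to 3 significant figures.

0.47/0.774 = 0.6072
R_total = 0.72 + 0.6072 + 17.1 + 1.32 + 0.19 = 19.94 ft²·°F·h/BTU
Q = 1980 × (69.3 − (-0.349)) / 19.94 = 6917 BTU/h
E = 6917 × 1970 = 13630000 BTU
Cost = 13630000/10⁶ × 17.7 = $241.2

241 dollars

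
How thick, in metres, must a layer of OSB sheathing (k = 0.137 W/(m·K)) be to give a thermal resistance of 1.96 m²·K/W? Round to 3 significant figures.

0.269 m

L = R·k = 1.96 × 0.137 = 0.2685 m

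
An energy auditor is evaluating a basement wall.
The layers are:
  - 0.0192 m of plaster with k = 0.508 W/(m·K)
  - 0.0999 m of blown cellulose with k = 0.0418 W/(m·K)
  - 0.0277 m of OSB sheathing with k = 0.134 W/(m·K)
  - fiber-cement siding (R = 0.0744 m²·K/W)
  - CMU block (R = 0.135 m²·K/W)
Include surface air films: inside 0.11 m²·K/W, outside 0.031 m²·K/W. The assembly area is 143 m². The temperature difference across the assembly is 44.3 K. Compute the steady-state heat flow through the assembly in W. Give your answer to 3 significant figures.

2120 W

0.0192/0.508 = 0.0378
0.0999/0.0418 = 2.39
0.0277/0.134 = 0.2067
R_total = 0.11 + 0.0378 + 2.39 + 0.2067 + 0.0744 + 0.135 + 0.031 = 2.985 m²·K/W
Q = A·ΔT/R = 143 × 44.3 / 2.985 = 2122 W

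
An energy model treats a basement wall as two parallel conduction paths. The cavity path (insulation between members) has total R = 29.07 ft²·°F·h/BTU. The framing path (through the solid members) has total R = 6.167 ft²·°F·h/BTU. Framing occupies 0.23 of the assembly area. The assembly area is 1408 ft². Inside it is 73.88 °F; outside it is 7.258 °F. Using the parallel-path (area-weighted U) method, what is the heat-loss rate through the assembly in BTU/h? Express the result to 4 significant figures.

U_eff = 0.77/29.07 + 0.23/6.167 = 0.026488 + 0.037295 = 0.063783
R_eff = 1/U_eff = 15.678 ft²·°F·h/BTU
Q = 1408 × (73.88 − 7.258) / 15.678 = 5983.1 BTU/h

5983 BTU/h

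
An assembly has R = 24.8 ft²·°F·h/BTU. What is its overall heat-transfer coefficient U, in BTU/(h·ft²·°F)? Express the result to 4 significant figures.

0.04032 BTU/(h·ft²·°F)

U = 1/R = 1/24.8 = 0.040323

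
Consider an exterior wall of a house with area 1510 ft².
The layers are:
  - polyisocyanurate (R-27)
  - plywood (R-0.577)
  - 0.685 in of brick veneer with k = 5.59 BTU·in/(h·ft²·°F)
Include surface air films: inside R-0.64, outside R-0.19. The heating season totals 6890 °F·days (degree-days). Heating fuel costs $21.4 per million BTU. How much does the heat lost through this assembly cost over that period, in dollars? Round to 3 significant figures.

187 dollars

0.685/5.59 = 0.1225
R_total = 0.64 + 27 + 0.577 + 0.1225 + 0.19 = 28.53 ft²·°F·h/BTU
E = A × HDD × 24 / R = 1510 × 6890 × 24 / 28.53 = 8752000 BTU
Cost = 8752000/10⁶ × 21.4 = $187.3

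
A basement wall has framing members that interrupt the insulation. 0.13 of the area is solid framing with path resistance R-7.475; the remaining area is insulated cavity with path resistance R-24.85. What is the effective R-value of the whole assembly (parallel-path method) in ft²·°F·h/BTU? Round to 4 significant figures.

U_eff = 0.87/24.85 + 0.13/7.475 = 0.03501 + 0.017391 = 0.052401
R_eff = 1/U_eff = 19.083 ft²·°F·h/BTU

19.08 ft²·°F·h/BTU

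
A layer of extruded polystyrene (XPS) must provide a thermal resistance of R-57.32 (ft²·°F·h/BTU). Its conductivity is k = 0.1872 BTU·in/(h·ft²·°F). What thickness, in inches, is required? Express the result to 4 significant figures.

10.73 in

L = R × k = 57.32 × 0.1872 = 10.73 in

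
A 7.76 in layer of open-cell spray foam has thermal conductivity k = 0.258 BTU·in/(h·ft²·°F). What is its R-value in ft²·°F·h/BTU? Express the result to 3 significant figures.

30.1 ft²·°F·h/BTU

R = L/k = 7.76/0.258 = 30.08 ft²·°F·h/BTU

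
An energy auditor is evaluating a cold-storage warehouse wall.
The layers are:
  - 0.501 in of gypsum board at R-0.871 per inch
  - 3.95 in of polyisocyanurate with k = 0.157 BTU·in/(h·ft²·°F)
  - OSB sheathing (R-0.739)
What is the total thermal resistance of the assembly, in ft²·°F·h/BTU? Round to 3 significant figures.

26.3 ft²·°F·h/BTU

0.501 × 0.871 = 0.4364
3.95/0.157 = 25.16
R_total = 0.4364 + 25.16 + 0.739 = 26.33 ft²·°F·h/BTU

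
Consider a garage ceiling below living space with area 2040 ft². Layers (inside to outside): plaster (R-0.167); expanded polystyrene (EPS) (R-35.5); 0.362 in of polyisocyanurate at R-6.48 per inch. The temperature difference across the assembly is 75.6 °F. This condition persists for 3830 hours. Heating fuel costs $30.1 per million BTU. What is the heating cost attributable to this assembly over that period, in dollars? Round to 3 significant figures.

468 dollars

0.362 × 6.48 = 2.346
R_total = 0.167 + 35.5 + 2.346 = 38.01 ft²·°F·h/BTU
Q = 2040 × 75.6 / 38.01 = 4057 BTU/h
E = 4057 × 3830 = 15540000 BTU
Cost = 15540000/10⁶ × 30.1 = $467.7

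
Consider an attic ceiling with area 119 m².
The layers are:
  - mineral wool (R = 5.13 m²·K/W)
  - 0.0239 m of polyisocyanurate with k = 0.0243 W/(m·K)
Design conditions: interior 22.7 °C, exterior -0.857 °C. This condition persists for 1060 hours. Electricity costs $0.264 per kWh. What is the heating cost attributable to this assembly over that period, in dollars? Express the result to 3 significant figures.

0.0239/0.0243 = 0.9835
R_total = 5.13 + 0.9835 = 6.114 m²·K/W
Q = 119 × (22.7 − (-0.857)) / 6.114 = 458.5 W
E = 458.5 W × 1060 h / 1000 = 486 kWh
Cost = 486 × 0.264 = $128.3

128 dollars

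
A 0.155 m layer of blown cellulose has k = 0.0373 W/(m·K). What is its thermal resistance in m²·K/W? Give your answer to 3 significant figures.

R = L/k = 0.155/0.0373 = 4.155 m²·K/W

4.16 m²·K/W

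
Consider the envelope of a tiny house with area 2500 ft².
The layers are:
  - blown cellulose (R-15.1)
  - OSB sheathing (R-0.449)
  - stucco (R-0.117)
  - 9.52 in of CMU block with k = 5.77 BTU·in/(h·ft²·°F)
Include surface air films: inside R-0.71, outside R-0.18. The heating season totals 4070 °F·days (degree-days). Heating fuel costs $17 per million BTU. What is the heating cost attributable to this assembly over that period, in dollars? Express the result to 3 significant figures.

228 dollars

9.52/5.77 = 1.65
R_total = 0.71 + 15.1 + 0.449 + 0.117 + 1.65 + 0.18 = 18.21 ft²·°F·h/BTU
E = A × HDD × 24 / R = 2500 × 4070 × 24 / 18.21 = 13410000 BTU
Cost = 13410000/10⁶ × 17 = $228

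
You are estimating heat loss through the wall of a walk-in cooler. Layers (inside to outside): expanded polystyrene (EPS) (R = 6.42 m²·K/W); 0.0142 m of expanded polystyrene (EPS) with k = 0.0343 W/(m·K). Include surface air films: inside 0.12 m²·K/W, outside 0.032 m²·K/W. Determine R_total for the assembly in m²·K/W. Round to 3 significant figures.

0.0142/0.0343 = 0.414
R_total = 0.12 + 6.42 + 0.414 + 0.032 = 6.986 m²·K/W

6.99 m²·K/W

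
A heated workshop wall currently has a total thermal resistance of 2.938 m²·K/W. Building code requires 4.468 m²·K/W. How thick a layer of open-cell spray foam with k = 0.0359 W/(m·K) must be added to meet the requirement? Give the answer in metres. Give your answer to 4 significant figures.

0.05493 m

ΔR = 4.468 − 2.938 = 1.53 m²·K/W
L = ΔR × k = 1.53 × 0.0359 = 0.054927 m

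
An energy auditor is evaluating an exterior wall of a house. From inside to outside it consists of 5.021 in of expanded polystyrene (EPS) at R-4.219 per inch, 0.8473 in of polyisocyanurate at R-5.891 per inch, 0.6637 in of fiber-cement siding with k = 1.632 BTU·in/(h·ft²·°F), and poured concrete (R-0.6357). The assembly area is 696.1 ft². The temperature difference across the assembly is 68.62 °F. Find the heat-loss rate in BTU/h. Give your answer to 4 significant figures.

5.021 × 4.219 = 21.184
0.8473 × 5.891 = 4.9914
0.6637/1.632 = 0.40668
R_total = 21.184 + 4.9914 + 0.40668 + 0.6357 = 27.217 ft²·°F·h/BTU
Q = A·ΔT/R = 696.1 × 68.62 / 27.217 = 1755 BTU/h

1755 BTU/h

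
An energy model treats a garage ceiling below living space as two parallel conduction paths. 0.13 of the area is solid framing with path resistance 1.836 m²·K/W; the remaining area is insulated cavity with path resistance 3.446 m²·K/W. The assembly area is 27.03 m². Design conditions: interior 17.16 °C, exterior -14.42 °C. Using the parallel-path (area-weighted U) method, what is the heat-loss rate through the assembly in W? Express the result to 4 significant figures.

275.9 W

U_eff = 0.87/3.446 + 0.13/1.836 = 0.25247 + 0.070806 = 0.32327
R_eff = 1/U_eff = 3.0934 m²·K/W
Q = 27.03 × (17.16 − (-14.42)) / 3.0934 = 275.95 W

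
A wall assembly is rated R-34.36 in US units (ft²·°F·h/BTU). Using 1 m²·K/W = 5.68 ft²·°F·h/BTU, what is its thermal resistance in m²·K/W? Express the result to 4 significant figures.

6.049 m²·K/W

R_SI = 34.36/5.68 = 6.0493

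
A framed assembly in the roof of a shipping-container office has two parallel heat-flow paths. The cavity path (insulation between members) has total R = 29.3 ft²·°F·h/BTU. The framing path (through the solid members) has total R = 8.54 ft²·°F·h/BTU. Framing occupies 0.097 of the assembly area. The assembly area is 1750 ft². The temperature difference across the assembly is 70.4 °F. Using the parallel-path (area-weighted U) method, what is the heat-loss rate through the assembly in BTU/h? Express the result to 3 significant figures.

5200 BTU/h

U_eff = 0.903/29.3 + 0.097/8.54 = 0.03082 + 0.01136 = 0.04218
R_eff = 1/U_eff = 23.71 ft²·°F·h/BTU
Q = 1750 × 70.4 / 23.71 = 5196 BTU/h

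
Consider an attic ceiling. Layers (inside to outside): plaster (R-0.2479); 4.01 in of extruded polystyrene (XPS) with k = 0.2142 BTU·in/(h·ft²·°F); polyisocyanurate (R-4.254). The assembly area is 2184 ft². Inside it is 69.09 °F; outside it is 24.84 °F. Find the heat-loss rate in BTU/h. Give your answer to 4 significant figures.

4162 BTU/h

4.01/0.2142 = 18.721
R_total = 0.2479 + 18.721 + 4.254 = 23.223 ft²·°F·h/BTU
Q = A·ΔT/R = 2184 × (69.09 − 24.84) / 23.223 = 4161.5 BTU/h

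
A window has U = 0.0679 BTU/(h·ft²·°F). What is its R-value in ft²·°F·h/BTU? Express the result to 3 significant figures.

R = 1/U = 1/0.0679 = 14.73

14.7 ft²·°F·h/BTU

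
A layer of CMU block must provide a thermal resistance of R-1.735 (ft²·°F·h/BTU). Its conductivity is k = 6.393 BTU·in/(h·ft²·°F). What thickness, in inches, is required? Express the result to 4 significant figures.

11.09 in

L = R × k = 1.735 × 6.393 = 11.092 in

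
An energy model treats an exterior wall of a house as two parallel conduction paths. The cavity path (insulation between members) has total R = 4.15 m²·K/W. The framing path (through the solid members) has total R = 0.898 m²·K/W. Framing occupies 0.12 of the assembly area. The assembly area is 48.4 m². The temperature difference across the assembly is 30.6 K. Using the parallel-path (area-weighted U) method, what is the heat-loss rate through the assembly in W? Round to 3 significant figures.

U_eff = 0.88/4.15 + 0.12/0.898 = 0.212 + 0.1336 = 0.3457
R_eff = 1/U_eff = 2.893 m²·K/W
Q = 48.4 × 30.6 / 2.893 = 512 W

512 W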